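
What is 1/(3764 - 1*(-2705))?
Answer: 1/6469 ≈ 0.00015458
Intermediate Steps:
1/(3764 - 1*(-2705)) = 1/(3764 + 2705) = 1/6469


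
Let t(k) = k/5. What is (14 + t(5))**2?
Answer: 225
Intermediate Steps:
t(k) = k/5 (t(k) = k*(1/5) = k/5)
(14 + t(5))**2 = (14 + (1/5)*5)**2 = (14 + 1)**2 = 15**2 = 225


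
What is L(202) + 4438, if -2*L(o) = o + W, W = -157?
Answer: 8831/2 ≈ 4415.5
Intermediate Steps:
L(o) = 157/2 - o/2 (L(o) = -(o - 157)/2 = -(-157 + o)/2 = 157/2 - o/2)
L(202) + 4438 = (157/2 - 1/2*202) + 4438 = (157/2 - 101) + 4438 = -45/2 + 4438 = 8831/2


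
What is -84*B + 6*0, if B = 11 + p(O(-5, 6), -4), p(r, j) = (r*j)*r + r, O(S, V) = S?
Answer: 7896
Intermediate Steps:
p(r, j) = r + j*r² (p(r, j) = (j*r)*r + r = j*r² + r = r + j*r²)
B = -94 (B = 11 - 5*(1 - 4*(-5)) = 11 - 5*(1 + 20) = 11 - 5*21 = 11 - 105 = -94)
-84*B + 6*0 = -84*(-94) + 6*0 = 7896 + 0 = 7896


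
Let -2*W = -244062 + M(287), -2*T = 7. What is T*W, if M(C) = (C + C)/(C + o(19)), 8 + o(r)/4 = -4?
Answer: -102077927/239 ≈ -4.2710e+5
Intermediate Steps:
T = -7/2 (T = -½*7 = -7/2 ≈ -3.5000)
o(r) = -48 (o(r) = -32 + 4*(-4) = -32 - 16 = -48)
M(C) = 2*C/(-48 + C) (M(C) = (C + C)/(C - 48) = (2*C)/(-48 + C) = 2*C/(-48 + C))
W = 29165122/239 (W = -(-244062 + 2*287/(-48 + 287))/2 = -(-244062 + 2*287/239)/2 = -(-244062 + 2*287*(1/239))/2 = -(-244062 + 574/239)/2 = -½*(-58330244/239) = 29165122/239 ≈ 1.2203e+5)
T*W = -7/2*29165122/239 = -102077927/239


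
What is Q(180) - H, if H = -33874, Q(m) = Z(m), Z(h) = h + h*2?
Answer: 34414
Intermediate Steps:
Z(h) = 3*h (Z(h) = h + 2*h = 3*h)
Q(m) = 3*m
Q(180) - H = 3*180 - 1*(-33874) = 540 + 33874 = 34414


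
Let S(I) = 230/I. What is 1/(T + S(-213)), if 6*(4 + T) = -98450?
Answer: -213/3496057 ≈ -6.0926e-5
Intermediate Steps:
T = -49237/3 (T = -4 + (1/6)*(-98450) = -4 - 49225/3 = -49237/3 ≈ -16412.)
1/(T + S(-213)) = 1/(-49237/3 + 230/(-213)) = 1/(-49237/3 + 230*(-1/213)) = 1/(-49237/3 - 230/213) = 1/(-3496057/213) = -213/3496057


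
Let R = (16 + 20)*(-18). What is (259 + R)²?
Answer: 151321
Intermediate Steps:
R = -648 (R = 36*(-18) = -648)
(259 + R)² = (259 - 648)² = (-389)² = 151321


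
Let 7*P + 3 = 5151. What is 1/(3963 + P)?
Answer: 7/32889 ≈ 0.00021284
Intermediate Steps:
P = 5148/7 (P = -3/7 + (1/7)*5151 = -3/7 + 5151/7 = 5148/7 ≈ 735.43)
1/(3963 + P) = 1/(3963 + 5148/7) = 1/(32889/7) = 7/32889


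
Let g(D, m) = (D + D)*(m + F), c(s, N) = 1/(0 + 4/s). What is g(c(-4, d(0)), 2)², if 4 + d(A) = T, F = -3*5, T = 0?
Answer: 676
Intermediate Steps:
F = -15
d(A) = -4 (d(A) = -4 + 0 = -4)
c(s, N) = s/4 (c(s, N) = 1/(4/s) = s/4)
g(D, m) = 2*D*(-15 + m) (g(D, m) = (D + D)*(m - 15) = (2*D)*(-15 + m) = 2*D*(-15 + m))
g(c(-4, d(0)), 2)² = (2*((¼)*(-4))*(-15 + 2))² = (2*(-1)*(-13))² = 26² = 676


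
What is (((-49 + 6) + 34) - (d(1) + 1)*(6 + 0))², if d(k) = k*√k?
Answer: 441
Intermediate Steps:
d(k) = k^(3/2)
(((-49 + 6) + 34) - (d(1) + 1)*(6 + 0))² = (((-49 + 6) + 34) - (1^(3/2) + 1)*(6 + 0))² = ((-43 + 34) - (1 + 1)*6)² = (-9 - 2*6)² = (-9 - 1*12)² = (-9 - 12)² = (-21)² = 441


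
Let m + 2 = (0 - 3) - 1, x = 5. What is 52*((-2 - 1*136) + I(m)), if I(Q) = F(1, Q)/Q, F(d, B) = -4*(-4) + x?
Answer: -7358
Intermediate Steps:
m = -6 (m = -2 + ((0 - 3) - 1) = -2 + (-3 - 1) = -2 - 4 = -6)
F(d, B) = 21 (F(d, B) = -4*(-4) + 5 = 16 + 5 = 21)
I(Q) = 21/Q
52*((-2 - 1*136) + I(m)) = 52*((-2 - 1*136) + 21/(-6)) = 52*((-2 - 136) + 21*(-1/6)) = 52*(-138 - 7/2) = 52*(-283/2) = -7358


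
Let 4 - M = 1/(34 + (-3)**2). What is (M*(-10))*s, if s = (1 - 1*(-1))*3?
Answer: -10260/43 ≈ -238.60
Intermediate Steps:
s = 6 (s = (1 + 1)*3 = 2*3 = 6)
M = 171/43 (M = 4 - 1/(34 + (-3)**2) = 4 - 1/(34 + 9) = 4 - 1/43 = 171/43 ≈ 3.9767)
(M*(-10))*s = ((171/43)*(-10))*6 = -1710/43*6 = -10260/43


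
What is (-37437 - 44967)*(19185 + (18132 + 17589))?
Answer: -4524474024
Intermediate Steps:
(-37437 - 44967)*(19185 + (18132 + 17589)) = -82404*(19185 + 35721) = -82404*54906 = -4524474024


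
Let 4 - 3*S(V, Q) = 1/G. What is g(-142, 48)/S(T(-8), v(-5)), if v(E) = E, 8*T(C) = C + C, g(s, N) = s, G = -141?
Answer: -60066/565 ≈ -106.31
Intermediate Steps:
T(C) = C/4 (T(C) = (C + C)/8 = (2*C)/8 = C/4)
S(V, Q) = 565/423 (S(V, Q) = 4/3 - ⅓/(-141) = 4/3 - ⅓*(-1/141) = 4/3 + 1/423 = 565/423)
g(-142, 48)/S(T(-8), v(-5)) = -142/565/423 = -142*423/565 = -60066/565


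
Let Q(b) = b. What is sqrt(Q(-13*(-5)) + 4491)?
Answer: 2*sqrt(1139) ≈ 67.498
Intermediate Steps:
sqrt(Q(-13*(-5)) + 4491) = sqrt(-13*(-5) + 4491) = sqrt(65 + 4491) = sqrt(4556) = 2*sqrt(1139)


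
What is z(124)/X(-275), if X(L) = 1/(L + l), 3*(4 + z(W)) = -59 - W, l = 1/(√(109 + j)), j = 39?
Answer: 17875 - 65*√37/74 ≈ 17870.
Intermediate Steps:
l = √37/74 (l = 1/(√(109 + 39)) = 1/(√148) = 1/(2*√37) = √37/74 ≈ 0.082199)
z(W) = -71/3 - W/3 (z(W) = -4 + (-59 - W)/3 = -4 + (-59/3 - W/3) = -71/3 - W/3)
X(L) = 1/(L + √37/74)
z(124)/X(-275) = (-71/3 - ⅓*124)/((74/(√37 + 74*(-275)))) = (-71/3 - 124/3)/((74/(√37 - 20350))) = -(-17875 + 65*√37/74) = -65*(-275 + √37/74) = 17875 - 65*√37/74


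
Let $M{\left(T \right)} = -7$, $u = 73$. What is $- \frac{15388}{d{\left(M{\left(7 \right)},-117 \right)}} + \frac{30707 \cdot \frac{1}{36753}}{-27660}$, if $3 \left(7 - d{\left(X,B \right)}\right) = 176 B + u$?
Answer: $- \frac{469303982305}{208807171092} \approx -2.2475$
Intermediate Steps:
$d{\left(X,B \right)} = - \frac{52}{3} - \frac{176 B}{3}$ ($d{\left(X,B \right)} = 7 - \frac{176 B + 73}{3} = 7 - \frac{73 + 176 B}{3} = 7 - \left(\frac{73}{3} + \frac{176 B}{3}\right) = - \frac{52}{3} - \frac{176 B}{3}$)
$- \frac{15388}{d{\left(M{\left(7 \right)},-117 \right)}} + \frac{30707 \cdot \frac{1}{36753}}{-27660} = - \frac{15388}{- \frac{52}{3} - -6864} + \frac{30707 \cdot \frac{1}{36753}}{-27660} = - \frac{15388}{- \frac{52}{3} + 6864} + 30707 \cdot \frac{1}{36753} \left(- \frac{1}{27660}\right) = - \frac{15388}{\frac{20540}{3}} + \frac{30707}{36753} \left(- \frac{1}{27660}\right) = \left(-15388\right) \frac{3}{20540} - \frac{30707}{1016587980} = - \frac{11541}{5135} - \frac{30707}{1016587980} = - \frac{469303982305}{208807171092}$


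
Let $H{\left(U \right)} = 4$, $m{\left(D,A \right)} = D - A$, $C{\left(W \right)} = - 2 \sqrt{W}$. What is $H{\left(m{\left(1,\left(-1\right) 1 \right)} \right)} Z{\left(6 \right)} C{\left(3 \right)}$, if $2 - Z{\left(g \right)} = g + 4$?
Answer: $64 \sqrt{3} \approx 110.85$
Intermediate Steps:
$Z{\left(g \right)} = -2 - g$ ($Z{\left(g \right)} = 2 - \left(g + 4\right) = 2 - \left(4 + g\right) = -2 - g$)
$H{\left(m{\left(1,\left(-1\right) 1 \right)} \right)} Z{\left(6 \right)} C{\left(3 \right)} = 4 \left(-2 - 6\right) \left(- 2 \sqrt{3}\right) = 4 \left(-8\right) \left(- 2 \sqrt{3}\right) = - 32 \left(- 2 \sqrt{3}\right) = 64 \sqrt{3}$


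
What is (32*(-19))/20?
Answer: -152/5 ≈ -30.400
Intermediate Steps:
(32*(-19))/20 = -608*1/20 = -152/5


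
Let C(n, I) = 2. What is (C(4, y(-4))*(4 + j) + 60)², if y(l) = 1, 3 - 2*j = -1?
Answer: 5184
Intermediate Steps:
j = 2 (j = 3/2 - ½*(-1) = 3/2 + ½ = 2)
(C(4, y(-4))*(4 + j) + 60)² = (2*(4 + 2) + 60)² = (2*6 + 60)² = (12 + 60)² = 72² = 5184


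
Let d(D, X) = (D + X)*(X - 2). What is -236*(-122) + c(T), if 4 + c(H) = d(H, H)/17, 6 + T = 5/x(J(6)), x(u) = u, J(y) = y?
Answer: 8810461/306 ≈ 28792.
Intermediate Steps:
d(D, X) = (-2 + X)*(D + X) (d(D, X) = (D + X)*(-2 + X) = (-2 + X)*(D + X))
T = -31/6 (T = -6 + 5/6 = -6 + 5*(⅙) = -6 + ⅚ = -31/6 ≈ -5.1667)
c(H) = -4 - 4*H/17 + 2*H²/17 (c(H) = -4 + (H² - 2*H - 2*H + H*H)/17 = -4 + (H² - 2*H - 2*H + H²)*(1/17) = -4 + (-4*H + 2*H²)*(1/17) = -4 + (-4*H/17 + 2*H²/17) = -4 - 4*H/17 + 2*H²/17)
-236*(-122) + c(T) = -236*(-122) + (-4 - 4/17*(-31/6) + 2*(-31/6)²/17) = 28792 + (-4 + 62/51 + (2/17)*(961/36)) = 28792 + (-4 + 62/51 + 961/306) = 28792 + 109/306 = 8810461/306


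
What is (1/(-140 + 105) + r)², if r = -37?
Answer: 1679616/1225 ≈ 1371.1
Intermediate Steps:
(1/(-140 + 105) + r)² = (1/(-140 + 105) - 37)² = (1/(-35) - 37)² = (-1/35 - 37)² = (-1296/35)² = 1679616/1225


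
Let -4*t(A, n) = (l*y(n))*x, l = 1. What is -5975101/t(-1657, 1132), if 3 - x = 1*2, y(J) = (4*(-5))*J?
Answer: -5975101/5660 ≈ -1055.7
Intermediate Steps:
y(J) = -20*J
x = 1 (x = 3 - 2 = 1)
t(A, n) = 5*n (t(A, n) = -1*(-20*n)/4 = -(-20*n)/4 = -(-5)*n = 5*n)
-5975101/t(-1657, 1132) = -5975101/(5*1132) = -5975101/5660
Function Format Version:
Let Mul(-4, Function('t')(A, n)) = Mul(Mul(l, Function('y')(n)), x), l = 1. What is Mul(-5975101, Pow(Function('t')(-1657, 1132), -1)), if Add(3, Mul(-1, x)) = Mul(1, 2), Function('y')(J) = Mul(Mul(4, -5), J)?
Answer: Rational(-5975101, 5660) ≈ -1055.7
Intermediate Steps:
Function('y')(J) = Mul(-20, J)
x = 1 (x = Add(3, Mul(-1, Mul(1, 2))) = Add(3, Mul(-1, 2)) = Add(3, -2) = 1)
Function('t')(A, n) = Mul(5, n) (Function('t')(A, n) = Mul(Rational(-1, 4), Mul(Mul(1, Mul(-20, n)), 1)) = Mul(Rational(-1, 4), Mul(Mul(-20, n), 1)) = Mul(Rational(-1, 4), Mul(-20, n)) = Mul(5, n))
Mul(-5975101, Pow(Function('t')(-1657, 1132), -1)) = Mul(-5975101, Pow(Mul(5, 1132), -1)) = Mul(-5975101, Pow(5660, -1)) = Mul(-5975101, Rational(1, 5660)) = Rational(-5975101, 5660)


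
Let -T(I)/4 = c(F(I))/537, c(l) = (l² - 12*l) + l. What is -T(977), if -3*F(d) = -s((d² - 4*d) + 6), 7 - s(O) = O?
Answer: 3614839019440/4833 ≈ 7.4795e+8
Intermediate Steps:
s(O) = 7 - O
F(d) = ⅓ - d²/3 + 4*d/3 (F(d) = -(-1)*(7 - ((d² - 4*d) + 6))/3 = -(-1)*(7 - (6 + d² - 4*d))/3 = -(-1)*(7 + (-6 - d² + 4*d))/3 = -(-1)*(1 - d² + 4*d)/3 = -(-1 + d² - 4*d)/3 = ⅓ - d²/3 + 4*d/3)
c(l) = l² - 11*l
T(I) = -4*(-32/3 - I²/3 + 4*I/3)*(⅓ - I²/3 + 4*I/3)/537 (T(I) = -4*(⅓ - I²/3 + 4*I/3)*(-11 + (⅓ - I²/3 + 4*I/3))/537 = -4*(⅓ - I²/3 + 4*I/3)*(-32/3 - I²/3 + 4*I/3)/537 = -4*(-32/3 - I²/3 + 4*I/3)*(⅓ - I²/3 + 4*I/3)/537)
-T(977) = -4*(1 - 1*977² + 4*977)*(32 + 977² - 4*977)/4833 = -4*(1 - 1*954529 + 3908)*(32 + 954529 - 3908)/4833 = -4*(1 - 954529 + 3908)*950653/4833 = -4*(-950620)*950653/4833 = -1*(-3614839019440/4833) = 3614839019440/4833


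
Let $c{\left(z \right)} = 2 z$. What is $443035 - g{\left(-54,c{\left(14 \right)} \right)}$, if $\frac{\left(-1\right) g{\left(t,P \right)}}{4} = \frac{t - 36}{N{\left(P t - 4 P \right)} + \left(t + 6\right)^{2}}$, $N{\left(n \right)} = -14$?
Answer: $\frac{101454979}{229} \approx 4.4304 \cdot 10^{5}$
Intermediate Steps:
$g{\left(t,P \right)} = - \frac{4 \left(-36 + t\right)}{-14 + \left(6 + t\right)^{2}}$ ($g{\left(t,P \right)} = - 4 \frac{t - 36}{-14 + \left(t + 6\right)^{2}} = - 4 \frac{-36 + t}{-14 + \left(6 + t\right)^{2}} = - \frac{4 \left(-36 + t\right)}{-14 + \left(6 + t\right)^{2}}$)
$443035 - g{\left(-54,c{\left(14 \right)} \right)} = 443035 - \frac{4 \left(36 - -54\right)}{-14 + \left(6 - 54\right)^{2}} = 443035 - \frac{4 \left(36 + 54\right)}{-14 + \left(-48\right)^{2}} = 443035 - 4 \frac{1}{-14 + 2304} \cdot 90 = 443035 - 4 \cdot \frac{1}{2290} \cdot 90 = 443035 - \frac{36}{229} = \frac{101454979}{229}$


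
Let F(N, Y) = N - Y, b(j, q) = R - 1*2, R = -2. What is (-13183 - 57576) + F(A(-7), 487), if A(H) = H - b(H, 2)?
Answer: -71249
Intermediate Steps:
b(j, q) = -4 (b(j, q) = -2 - 1*2 = -2 - 2 = -4)
A(H) = 4 + H (A(H) = H - 1*(-4) = H + 4 = 4 + H)
(-13183 - 57576) + F(A(-7), 487) = (-13183 - 57576) + ((4 - 7) - 1*487) = -70759 + (-3 - 487) = -70759 - 490 = -71249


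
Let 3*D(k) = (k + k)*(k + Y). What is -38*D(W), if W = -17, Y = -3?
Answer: -25840/3 ≈ -8613.3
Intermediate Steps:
D(k) = 2*k*(-3 + k)/3 (D(k) = ((k + k)*(k - 3))/3 = ((2*k)*(-3 + k))/3 = (2*k*(-3 + k))/3 = 2*k*(-3 + k)/3)
-38*D(W) = -76*(-17)*(-3 - 17)/3 = -76*(-17)*(-20)/3 = -38*680/3 = -25840/3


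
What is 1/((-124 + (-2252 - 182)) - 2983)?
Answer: -1/5541 ≈ -0.00018047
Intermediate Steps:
1/((-124 + (-2252 - 182)) - 2983) = 1/((-124 - 2434) - 2983) = 1/(-2558 - 2983) = 1/(-5541) = -1/5541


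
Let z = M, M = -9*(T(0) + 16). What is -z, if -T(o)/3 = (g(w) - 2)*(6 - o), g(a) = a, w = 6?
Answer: -504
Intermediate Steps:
T(o) = -72 + 12*o (T(o) = -3*(6 - 2)*(6 - o) = -12*(6 - o) = -3*(24 - 4*o) = -72 + 12*o)
M = 504 (M = -9*((-72 + 12*0) + 16) = -9*((-72 + 0) + 16) = -9*(-72 + 16) = -9*(-56) = 504)
z = 504
-z = -1*504 = -504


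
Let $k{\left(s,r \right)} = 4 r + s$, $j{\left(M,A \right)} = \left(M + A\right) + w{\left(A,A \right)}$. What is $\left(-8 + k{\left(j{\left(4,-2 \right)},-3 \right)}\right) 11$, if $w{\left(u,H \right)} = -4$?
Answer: $-242$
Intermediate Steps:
$j{\left(M,A \right)} = -4 + A + M$ ($j{\left(M,A \right)} = \left(M + A\right) - 4 = \left(A + M\right) - 4 = -4 + A + M$)
$k{\left(s,r \right)} = s + 4 r$
$\left(-8 + k{\left(j{\left(4,-2 \right)},-3 \right)}\right) 11 = \left(-8 + \left(\left(-4 - 2 + 4\right) + 4 \left(-3\right)\right)\right) 11 = \left(-8 - 14\right) 11 = \left(-22\right) 11 = -242$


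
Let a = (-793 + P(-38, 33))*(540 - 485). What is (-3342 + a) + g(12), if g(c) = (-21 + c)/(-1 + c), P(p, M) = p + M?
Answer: -519561/11 ≈ -47233.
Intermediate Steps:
P(p, M) = M + p
a = -43890 (a = (-793 + (33 - 38))*(540 - 485) = (-793 - 5)*55 = -798*55 = -43890)
g(c) = (-21 + c)/(-1 + c)
(-3342 + a) + g(12) = (-3342 - 43890) + (-21 + 12)/(-1 + 12) = -47232 - 9/11 = -519561/11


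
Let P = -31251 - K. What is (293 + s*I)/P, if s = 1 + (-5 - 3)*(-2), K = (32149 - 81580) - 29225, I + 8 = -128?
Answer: -2019/47405 ≈ -0.042590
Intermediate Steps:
I = -136 (I = -8 - 128 = -136)
K = -78656 (K = -49431 - 29225 = -78656)
s = 17 (s = 1 - 8*(-2) = 1 + 16 = 17)
P = 47405 (P = -31251 - 1*(-78656) = -31251 + 78656 = 47405)
(293 + s*I)/P = (293 + 17*(-136))/47405 = (293 - 2312)*(1/47405) = -2019*1/47405 = -2019/47405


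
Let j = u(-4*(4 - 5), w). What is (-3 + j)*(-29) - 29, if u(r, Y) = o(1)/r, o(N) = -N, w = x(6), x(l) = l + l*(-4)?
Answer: 261/4 ≈ 65.250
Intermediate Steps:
x(l) = -3*l (x(l) = l - 4*l = -3*l)
w = -18 (w = -3*6 = -18)
u(r, Y) = -1/r (u(r, Y) = (-1*1)/r = -1/r)
j = -¼ (j = -1/((-4*(4 - 5))) = -1/((-4*(-1))) = -1/4 = -1*¼ = -¼ ≈ -0.25000)
(-3 + j)*(-29) - 29 = (-3 - ¼)*(-29) - 29 = -13/4*(-29) - 29 = 377/4 - 29 = 261/4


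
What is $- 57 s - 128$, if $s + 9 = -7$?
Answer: $784$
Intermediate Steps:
$s = -16$ ($s = -9 - 7 = -16$)
$- 57 s - 128 = \left(-57\right) \left(-16\right) - 128 = 912 - 128 = 784$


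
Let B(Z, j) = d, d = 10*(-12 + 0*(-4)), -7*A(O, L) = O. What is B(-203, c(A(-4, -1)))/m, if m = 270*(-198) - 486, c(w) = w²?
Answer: 20/8991 ≈ 0.0022244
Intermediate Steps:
A(O, L) = -O/7
d = -120 (d = 10*(-12 + 0) = 10*(-12) = -120)
B(Z, j) = -120
m = -53946 (m = -53460 - 486 = -53946)
B(-203, c(A(-4, -1)))/m = -120/(-53946) = -120*(-1/53946) = 20/8991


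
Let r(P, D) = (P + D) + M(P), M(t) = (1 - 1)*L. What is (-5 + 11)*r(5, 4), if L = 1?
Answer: 54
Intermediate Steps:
M(t) = 0 (M(t) = (1 - 1)*1 = 0*1 = 0)
r(P, D) = D + P (r(P, D) = (P + D) + 0 = (D + P) + 0 = D + P)
(-5 + 11)*r(5, 4) = (-5 + 11)*(4 + 5) = 6*9 = 54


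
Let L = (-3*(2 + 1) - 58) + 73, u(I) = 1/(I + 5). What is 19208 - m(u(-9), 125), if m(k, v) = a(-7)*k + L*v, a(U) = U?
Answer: 73825/4 ≈ 18456.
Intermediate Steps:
u(I) = 1/(5 + I)
L = 6 (L = (-3*3 - 58) + 73 = (-9 - 58) + 73 = -67 + 73 = 6)
m(k, v) = -7*k + 6*v
19208 - m(u(-9), 125) = 19208 - (-7/(5 - 9) + 6*125) = 19208 - (-7/(-4) + 750) = 19208 - (-7*(-¼) + 750) = 19208 - (7/4 + 750) = 19208 - 1*3007/4 = 19208 - 3007/4 = 73825/4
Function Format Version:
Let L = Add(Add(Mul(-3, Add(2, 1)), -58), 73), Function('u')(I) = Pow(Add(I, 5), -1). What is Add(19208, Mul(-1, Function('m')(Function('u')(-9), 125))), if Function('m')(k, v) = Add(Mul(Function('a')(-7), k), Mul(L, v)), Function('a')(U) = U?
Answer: Rational(73825, 4) ≈ 18456.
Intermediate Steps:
Function('u')(I) = Pow(Add(5, I), -1)
L = 6 (L = Add(Add(Mul(-3, 3), -58), 73) = Add(Add(-9, -58), 73) = Add(-67, 73) = 6)
Function('m')(k, v) = Add(Mul(-7, k), Mul(6, v))
Add(19208, Mul(-1, Function('m')(Function('u')(-9), 125))) = Add(19208, Mul(-1, Add(Mul(-7, Pow(Add(5, -9), -1)), Mul(6, 125)))) = Add(19208, Mul(-1, Add(Mul(-7, Pow(-4, -1)), 750))) = Add(19208, Mul(-1, Add(Mul(-7, Rational(-1, 4)), 750))) = Add(19208, Mul(-1, Add(Rational(7, 4), 750))) = Add(19208, Mul(-1, Rational(3007, 4))) = Add(19208, Rational(-3007, 4)) = Rational(73825, 4)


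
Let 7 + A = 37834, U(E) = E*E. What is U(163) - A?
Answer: -11258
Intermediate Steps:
U(E) = E²
A = 37827 (A = -7 + 37834 = 37827)
U(163) - A = 163² - 1*37827 = 26569 - 37827 = -11258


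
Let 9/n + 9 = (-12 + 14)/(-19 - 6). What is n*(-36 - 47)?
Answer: 18675/227 ≈ 82.269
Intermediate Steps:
n = -225/227 (n = 9/(-9 + (-12 + 14)/(-19 - 6)) = 9/(-9 + 2/(-25)) = 9/(-9 + 2*(-1/25)) = 9/(-9 - 2/25) = 9/(-227/25) = 9*(-25/227) = -225/227 ≈ -0.99119)
n*(-36 - 47) = -225*(-36 - 47)/227 = -225/227*(-83) = 18675/227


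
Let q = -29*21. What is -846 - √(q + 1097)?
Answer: -846 - 2*√122 ≈ -868.09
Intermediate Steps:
q = -609
-846 - √(q + 1097) = -846 - √(-609 + 1097) = -846 - √488 = -846 - 2*√122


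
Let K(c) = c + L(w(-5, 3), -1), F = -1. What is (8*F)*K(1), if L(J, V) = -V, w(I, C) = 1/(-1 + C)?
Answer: -16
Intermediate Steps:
K(c) = 1 + c (K(c) = c - 1*(-1) = c + 1 = 1 + c)
(8*F)*K(1) = (8*(-1))*(1 + 1) = -8*2 = -16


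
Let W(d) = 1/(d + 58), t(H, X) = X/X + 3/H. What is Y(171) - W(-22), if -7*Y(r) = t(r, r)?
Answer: -829/4788 ≈ -0.17314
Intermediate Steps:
t(H, X) = 1 + 3/H
Y(r) = -(3 + r)/(7*r)
W(d) = 1/(58 + d)
Y(171) - W(-22) = (1/7)*(-3 - 1*171)/171 - 1/(58 - 22) = (1/7)*(1/171)*(-3 - 171) - 1/36 = (1/7)*(1/171)*(-174) - 1*1/36 = -58/399 - 1/36 = -829/4788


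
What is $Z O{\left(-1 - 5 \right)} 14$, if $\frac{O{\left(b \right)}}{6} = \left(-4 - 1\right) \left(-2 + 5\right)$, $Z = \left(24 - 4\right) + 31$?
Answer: $-64260$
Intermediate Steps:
$Z = 51$ ($Z = 20 + 31 = 51$)
$O{\left(b \right)} = -90$ ($O{\left(b \right)} = 6 \left(-4 - 1\right) \left(-2 + 5\right) = 6 \left(\left(-5\right) 3\right) = 6 \left(-15\right) = -90$)
$Z O{\left(-1 - 5 \right)} 14 = 51 \left(-90\right) 14 = \left(-4590\right) 14 = -64260$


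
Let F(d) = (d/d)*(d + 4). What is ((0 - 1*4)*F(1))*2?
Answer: -40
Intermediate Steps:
F(d) = 4 + d (F(d) = 1*(4 + d) = 4 + d)
((0 - 1*4)*F(1))*2 = ((0 - 1*4)*(4 + 1))*2 = ((0 - 4)*5)*2 = -4*5*2 = -20*2 = -40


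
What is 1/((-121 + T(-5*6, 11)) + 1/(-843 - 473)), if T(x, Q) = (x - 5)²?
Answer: 1316/1452863 ≈ 0.00090580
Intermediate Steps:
T(x, Q) = (-5 + x)²
1/((-121 + T(-5*6, 11)) + 1/(-843 - 473)) = 1/((-121 + (-5 - 5*6)²) + 1/(-843 - 473)) = 1/((-121 + (-5 - 30)²) + 1/(-1316)) = 1/((-121 + (-35)²) - 1/1316) = 1/((-121 + 1225) - 1/1316) = 1/(1104 - 1/1316) = 1/(1452863/1316) = 1316/1452863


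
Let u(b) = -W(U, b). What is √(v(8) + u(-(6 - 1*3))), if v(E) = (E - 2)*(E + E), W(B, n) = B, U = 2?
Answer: √94 ≈ 9.6954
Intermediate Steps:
v(E) = 2*E*(-2 + E) (v(E) = (-2 + E)*(2*E) = 2*E*(-2 + E))
u(b) = -2 (u(b) = -1*2 = -2)
√(v(8) + u(-(6 - 1*3))) = √(2*8*(-2 + 8) - 2) = √(2*8*6 - 2) = √(96 - 2) = √94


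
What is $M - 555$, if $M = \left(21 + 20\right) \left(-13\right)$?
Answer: $-1088$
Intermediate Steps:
$M = -533$ ($M = 41 \left(-13\right) = -533$)
$M - 555 = -533 - 555 = -1088$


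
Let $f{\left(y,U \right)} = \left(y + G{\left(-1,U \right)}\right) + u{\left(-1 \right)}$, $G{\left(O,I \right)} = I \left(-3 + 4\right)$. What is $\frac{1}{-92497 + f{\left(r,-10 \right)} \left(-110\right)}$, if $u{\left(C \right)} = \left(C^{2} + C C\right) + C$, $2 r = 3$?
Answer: $- \frac{1}{91672} \approx -1.0908 \cdot 10^{-5}$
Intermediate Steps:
$r = \frac{3}{2}$ ($r = \frac{1}{2} \cdot 3 = \frac{3}{2} \approx 1.5$)
$G{\left(O,I \right)} = I$ ($G{\left(O,I \right)} = I 1 = I$)
$u{\left(C \right)} = C + 2 C^{2}$ ($u{\left(C \right)} = \left(C^{2} + C^{2}\right) + C = 2 C^{2} + C = C + 2 C^{2}$)
$f{\left(y,U \right)} = 1 + U + y$ ($f{\left(y,U \right)} = \left(y + U\right) - \left(1 + 2 \left(-1\right)\right) = \left(U + y\right) - \left(1 - 2\right) = \left(U + y\right) - -1 = \left(U + y\right) + 1 = 1 + U + y$)
$\frac{1}{-92497 + f{\left(r,-10 \right)} \left(-110\right)} = \frac{1}{-92497 + \left(1 - 10 + \frac{3}{2}\right) \left(-110\right)} = \frac{1}{-92497 - -825} = \frac{1}{-92497 + 825} = \frac{1}{-91672} = - \frac{1}{91672}$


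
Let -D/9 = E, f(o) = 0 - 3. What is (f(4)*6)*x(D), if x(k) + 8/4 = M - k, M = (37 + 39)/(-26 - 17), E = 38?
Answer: -261792/43 ≈ -6088.2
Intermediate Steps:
f(o) = -3
M = -76/43 (M = 76/(-43) = 76*(-1/43) = -76/43 ≈ -1.7674)
D = -342 (D = -9*38 = -342)
x(k) = -162/43 - k (x(k) = -2 + (-76/43 - k) = -162/43 - k)
(f(4)*6)*x(D) = (-3*6)*(-162/43 - 1*(-342)) = -18*(-162/43 + 342) = -18*14544/43 = -261792/43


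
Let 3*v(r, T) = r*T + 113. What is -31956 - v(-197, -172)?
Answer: -129865/3 ≈ -43288.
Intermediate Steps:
v(r, T) = 113/3 + T*r/3 (v(r, T) = (r*T + 113)/3 = (T*r + 113)/3 = (113 + T*r)/3 = 113/3 + T*r/3)
-31956 - v(-197, -172) = -31956 - (113/3 + (⅓)*(-172)*(-197)) = -31956 - (113/3 + 33884/3) = -31956 - 1*33997/3 = -31956 - 33997/3 = -129865/3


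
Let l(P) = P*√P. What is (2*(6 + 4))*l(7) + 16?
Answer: 16 + 140*√7 ≈ 386.41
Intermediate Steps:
l(P) = P^(3/2)
(2*(6 + 4))*l(7) + 16 = (2*(6 + 4))*7^(3/2) + 16 = (2*10)*(7*√7) + 16 = 20*(7*√7) + 16 = 140*√7 + 16 = 16 + 140*√7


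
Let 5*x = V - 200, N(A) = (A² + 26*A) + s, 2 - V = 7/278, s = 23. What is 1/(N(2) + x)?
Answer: 1390/54759 ≈ 0.025384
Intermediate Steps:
V = 549/278 (V = 2 - 7/278 = 549/278 ≈ 1.9748)
N(A) = 23 + A² + 26*A (N(A) = (A² + 26*A) + 23 = 23 + A² + 26*A)
x = -55051/1390 (x = (549/278 - 200)/5 = (⅕)*(-55051/278) = -55051/1390 ≈ -39.605)
1/(N(2) + x) = 1/((23 + 2² + 26*2) - 55051/1390) = 1/((23 + 4 + 52) - 55051/1390) = 1/(79 - 55051/1390) = 1/(54759/1390) = 1390/54759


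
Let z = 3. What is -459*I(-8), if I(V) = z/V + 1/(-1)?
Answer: 5049/8 ≈ 631.13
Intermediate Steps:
I(V) = -1 + 3/V (I(V) = 3/V + 1/(-1) = 3/V + 1*(-1) = 3/V - 1 = -1 + 3/V)
-459*I(-8) = -459*(3 - 1*(-8))/(-8) = -(-459)*(3 + 8)/8 = -(-459)*11/8 = -459*(-11/8) = 5049/8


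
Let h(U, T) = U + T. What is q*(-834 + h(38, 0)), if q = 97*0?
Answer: 0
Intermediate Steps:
h(U, T) = T + U
q = 0
q*(-834 + h(38, 0)) = 0*(-834 + (0 + 38)) = 0*(-834 + 38) = 0*(-796) = 0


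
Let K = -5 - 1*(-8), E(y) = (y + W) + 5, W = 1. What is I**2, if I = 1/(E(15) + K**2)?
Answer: 1/900 ≈ 0.0011111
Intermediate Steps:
E(y) = 6 + y (E(y) = (y + 1) + 5 = (1 + y) + 5 = 6 + y)
K = 3 (K = -5 + 8 = 3)
I = 1/30 (I = 1/((6 + 15) + 3**2) = 1/(21 + 9) = 1/30 ≈ 0.033333)
I**2 = (1/30)**2 = 1/900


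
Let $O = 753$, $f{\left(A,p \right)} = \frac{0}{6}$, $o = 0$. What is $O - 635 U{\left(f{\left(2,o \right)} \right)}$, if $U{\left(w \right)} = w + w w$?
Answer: $753$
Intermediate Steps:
$f{\left(A,p \right)} = 0$ ($f{\left(A,p \right)} = 0 \cdot \frac{1}{6} = 0$)
$U{\left(w \right)} = w + w^{2}$
$O - 635 U{\left(f{\left(2,o \right)} \right)} = 753 - 635 \cdot 0 \left(1 + 0\right) = 753 - 635 \cdot 0 \cdot 1 = 753 - 0 = 753 + 0 = 753$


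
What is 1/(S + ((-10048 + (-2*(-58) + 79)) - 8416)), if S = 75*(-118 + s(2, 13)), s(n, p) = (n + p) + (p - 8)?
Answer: -1/25619 ≈ -3.9034e-5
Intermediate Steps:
s(n, p) = -8 + n + 2*p (s(n, p) = (n + p) + (-8 + p) = -8 + n + 2*p)
S = -7350 (S = 75*(-118 + (-8 + 2 + 2*13)) = 75*(-118 + (-8 + 2 + 26)) = 75*(-118 + 20) = 75*(-98) = -7350)
1/(S + ((-10048 + (-2*(-58) + 79)) - 8416)) = 1/(-7350 + ((-10048 + (-2*(-58) + 79)) - 8416)) = 1/(-7350 + ((-10048 + (116 + 79)) - 8416)) = 1/(-7350 + ((-10048 + 195) - 8416)) = 1/(-7350 + (-9853 - 8416)) = 1/(-7350 - 18269) = 1/(-25619) = -1/25619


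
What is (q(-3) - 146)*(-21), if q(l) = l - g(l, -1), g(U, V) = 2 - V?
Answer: 3192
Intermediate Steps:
q(l) = -3 + l (q(l) = l - (2 - 1*(-1)) = l - (2 + 1) = l - 1*3 = l - 3 = -3 + l)
(q(-3) - 146)*(-21) = ((-3 - 3) - 146)*(-21) = (-6 - 146)*(-21) = -152*(-21) = 3192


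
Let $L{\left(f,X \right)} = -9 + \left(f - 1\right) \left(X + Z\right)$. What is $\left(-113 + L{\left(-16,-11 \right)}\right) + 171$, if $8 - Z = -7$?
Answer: $-19$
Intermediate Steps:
$Z = 15$ ($Z = 8 - -7 = 8 + 7 = 15$)
$L{\left(f,X \right)} = -9 + \left(-1 + f\right) \left(15 + X\right)$ ($L{\left(f,X \right)} = -9 + \left(f - 1\right) \left(X + 15\right) = -9 + \left(-1 + f\right) \left(15 + X\right)$)
$\left(-113 + L{\left(-16,-11 \right)}\right) + 171 = \left(-113 - 77\right) + 171 = -190 + 171 = -19$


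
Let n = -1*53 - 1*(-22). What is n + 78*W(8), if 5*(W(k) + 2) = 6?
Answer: -467/5 ≈ -93.400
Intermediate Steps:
W(k) = -⅘ (W(k) = -2 + (⅕)*6 = -2 + 6/5 = -⅘)
n = -31 (n = -53 + 22 = -31)
n + 78*W(8) = -31 + 78*(-⅘) = -31 - 312/5 = -467/5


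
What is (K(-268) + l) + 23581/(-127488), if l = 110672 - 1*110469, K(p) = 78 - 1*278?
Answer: 358883/127488 ≈ 2.8150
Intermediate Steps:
K(p) = -200 (K(p) = 78 - 278 = -200)
l = 203 (l = 110672 - 110469 = 203)
(K(-268) + l) + 23581/(-127488) = (-200 + 203) + 23581/(-127488) = 3 + 23581*(-1/127488) = 3 - 23581/127488 = 358883/127488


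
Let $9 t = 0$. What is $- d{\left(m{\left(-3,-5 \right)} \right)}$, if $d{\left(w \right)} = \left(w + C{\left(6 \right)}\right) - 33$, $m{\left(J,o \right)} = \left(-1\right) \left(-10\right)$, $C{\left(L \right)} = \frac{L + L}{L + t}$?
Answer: $21$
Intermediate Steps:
$t = 0$ ($t = \frac{1}{9} \cdot 0 = 0$)
$C{\left(L \right)} = 2$ ($C{\left(L \right)} = \frac{L + L}{L + 0} = \frac{2 L}{L} = 2$)
$m{\left(J,o \right)} = 10$
$d{\left(w \right)} = -31 + w$ ($d{\left(w \right)} = \left(w + 2\right) - 33 = \left(2 + w\right) - 33 = -31 + w$)
$- d{\left(m{\left(-3,-5 \right)} \right)} = - (-31 + 10) = \left(-1\right) \left(-21\right) = 21$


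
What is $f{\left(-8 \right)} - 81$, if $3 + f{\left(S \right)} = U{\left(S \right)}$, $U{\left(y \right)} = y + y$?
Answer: $-100$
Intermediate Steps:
$U{\left(y \right)} = 2 y$
$f{\left(S \right)} = -3 + 2 S$
$f{\left(-8 \right)} - 81 = \left(-3 + 2 \left(-8\right)\right) - 81 = \left(-3 - 16\right) - 81 = -19 - 81 = -100$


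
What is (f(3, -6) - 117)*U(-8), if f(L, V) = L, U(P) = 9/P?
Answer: 513/4 ≈ 128.25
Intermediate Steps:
(f(3, -6) - 117)*U(-8) = (3 - 117)*(9/(-8)) = -1026*(-1)/8 = -114*(-9/8) = 513/4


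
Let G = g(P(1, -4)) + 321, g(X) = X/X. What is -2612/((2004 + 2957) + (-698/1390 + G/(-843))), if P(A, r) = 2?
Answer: -382582905/726514372 ≈ -0.52660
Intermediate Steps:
g(X) = 1
G = 322 (G = 1 + 321 = 322)
-2612/((2004 + 2957) + (-698/1390 + G/(-843))) = -2612/((2004 + 2957) + (-698/1390 + 322/(-843))) = -2612/(4961 + (-698*1/1390 + 322*(-1/843))) = -2612/(4961 + (-349/695 - 322/843)) = -2612/(4961 - 517997/585885) = -2612/2906057488/585885 = -2612*585885/2906057488 = -382582905/726514372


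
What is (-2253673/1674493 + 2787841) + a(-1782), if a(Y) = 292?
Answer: 4668706937896/1674493 ≈ 2.7881e+6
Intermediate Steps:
(-2253673/1674493 + 2787841) + a(-1782) = (-2253673/1674493 + 2787841) + 292 = 4668217985940/1674493 + 292 = 4668706937896/1674493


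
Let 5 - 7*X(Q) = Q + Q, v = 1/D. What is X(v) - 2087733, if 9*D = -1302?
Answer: -3171265339/1519 ≈ -2.0877e+6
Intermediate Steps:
D = -434/3 (D = (⅑)*(-1302) = -434/3 ≈ -144.67)
v = -3/434 (v = 1/(-434/3) = -3/434 ≈ -0.0069124)
X(Q) = 5/7 - 2*Q/7 (X(Q) = 5/7 - (Q + Q)/7 = 5/7 - 2*Q/7)
X(v) - 2087733 = (5/7 - 2/7*(-3/434)) - 2087733 = (5/7 + 3/1519) - 2087733 = 1088/1519 - 2087733 = -3171265339/1519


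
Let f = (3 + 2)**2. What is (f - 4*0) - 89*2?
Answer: -153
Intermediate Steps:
f = 25 (f = 5**2 = 25)
(f - 4*0) - 89*2 = (25 - 4*0) - 89*2 = (25 + 0) - 178 = 25 - 178 = -153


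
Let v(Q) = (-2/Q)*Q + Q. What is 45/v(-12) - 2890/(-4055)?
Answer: -28403/11354 ≈ -2.5016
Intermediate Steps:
v(Q) = -2 + Q
45/v(-12) - 2890/(-4055) = 45/(-2 - 12) - 2890/(-4055) = 45/(-14) - 2890*(-1/4055) = 45*(-1/14) + 578/811 = -45/14 + 578/811 = -28403/11354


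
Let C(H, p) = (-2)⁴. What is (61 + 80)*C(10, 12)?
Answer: 2256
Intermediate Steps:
C(H, p) = 16
(61 + 80)*C(10, 12) = (61 + 80)*16 = 141*16 = 2256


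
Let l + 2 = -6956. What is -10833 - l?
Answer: -3875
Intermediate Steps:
l = -6958 (l = -2 - 6956 = -6958)
-10833 - l = -10833 - 1*(-6958) = -10833 + 6958 = -3875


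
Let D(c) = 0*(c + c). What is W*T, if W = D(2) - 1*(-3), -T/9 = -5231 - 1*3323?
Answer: 230958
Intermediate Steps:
T = 76986 (T = -9*(-5231 - 1*3323) = -9*(-5231 - 3323) = -9*(-8554) = 76986)
D(c) = 0 (D(c) = 0*(2*c) = 0)
W = 3 (W = 0 - 1*(-3) = 0 + 3 = 3)
W*T = 3*76986 = 230958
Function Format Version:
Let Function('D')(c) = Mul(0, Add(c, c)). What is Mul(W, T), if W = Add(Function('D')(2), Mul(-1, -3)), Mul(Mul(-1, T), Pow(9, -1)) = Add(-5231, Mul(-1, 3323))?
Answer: 230958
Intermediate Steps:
T = 76986 (T = Mul(-9, Add(-5231, Mul(-1, 3323))) = Mul(-9, Add(-5231, -3323)) = Mul(-9, -8554) = 76986)
Function('D')(c) = 0 (Function('D')(c) = Mul(0, Mul(2, c)) = 0)
W = 3 (W = Add(0, Mul(-1, -3)) = Add(0, 3) = 3)
Mul(W, T) = Mul(3, 76986) = 230958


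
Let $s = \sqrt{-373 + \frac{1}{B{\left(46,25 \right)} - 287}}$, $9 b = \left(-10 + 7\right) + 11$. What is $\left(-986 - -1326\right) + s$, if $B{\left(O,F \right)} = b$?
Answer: $340 + \frac{2 i \sqrt{24732463}}{515} \approx 340.0 + 19.313 i$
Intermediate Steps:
$b = \frac{8}{9}$ ($b = \frac{\left(-10 + 7\right) + 11}{9} = \frac{-3 + 11}{9} = \frac{1}{9} \cdot 8 = \frac{8}{9} \approx 0.88889$)
$B{\left(O,F \right)} = \frac{8}{9}$
$s = \frac{2 i \sqrt{24732463}}{515}$ ($s = \sqrt{-373 + \frac{1}{\frac{8}{9} - 287}} = \sqrt{-373 + \frac{1}{- \frac{2575}{9}}} = \sqrt{-373 - \frac{9}{2575}} = \sqrt{- \frac{960484}{2575}} = \frac{2 i \sqrt{24732463}}{515} \approx 19.313 i$)
$\left(-986 - -1326\right) + s = \left(-986 - -1326\right) + \frac{2 i \sqrt{24732463}}{515} = \left(-986 + 1326\right) + \frac{2 i \sqrt{24732463}}{515} = 340 + \frac{2 i \sqrt{24732463}}{515}$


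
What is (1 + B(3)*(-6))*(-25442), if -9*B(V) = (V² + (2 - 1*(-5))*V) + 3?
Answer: -585166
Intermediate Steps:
B(V) = -⅓ - 7*V/9 - V²/9 (B(V) = -((V² + (2 - 1*(-5))*V) + 3)/9 = -((V² + (2 + 5)*V) + 3)/9 = -((V² + 7*V) + 3)/9 = -(3 + V² + 7*V)/9 = -⅓ - 7*V/9 - V²/9)
(1 + B(3)*(-6))*(-25442) = (1 + (-⅓ - 7/9*3 - ⅑*3²)*(-6))*(-25442) = (1 + (-⅓ - 7/3 - ⅑*9)*(-6))*(-25442) = (1 + (-⅓ - 7/3 - 1)*(-6))*(-25442) = (1 - 11/3*(-6))*(-25442) = (1 + 22)*(-25442) = 23*(-25442) = -585166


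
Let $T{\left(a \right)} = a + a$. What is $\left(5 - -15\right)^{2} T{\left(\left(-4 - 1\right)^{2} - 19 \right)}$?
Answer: $4800$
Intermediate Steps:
$T{\left(a \right)} = 2 a$
$\left(5 - -15\right)^{2} T{\left(\left(-4 - 1\right)^{2} - 19 \right)} = \left(5 - -15\right)^{2} \cdot 2 \left(\left(-4 - 1\right)^{2} - 19\right) = \left(5 + 15\right)^{2} \cdot 2 \left(\left(-5\right)^{2} - 19\right) = 20^{2} \cdot 2 \left(25 - 19\right) = 400 \cdot 2 \cdot 6 = 400 \cdot 12 = 4800$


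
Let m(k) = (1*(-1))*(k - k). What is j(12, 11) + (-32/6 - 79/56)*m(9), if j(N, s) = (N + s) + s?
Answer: 34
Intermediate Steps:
j(N, s) = N + 2*s
m(k) = 0 (m(k) = -1*0 = 0)
j(12, 11) + (-32/6 - 79/56)*m(9) = (12 + 2*11) + (-32/6 - 79/56)*0 = (12 + 22) + (-32*⅙ - 79*1/56)*0 = 34 + (-16/3 - 79/56)*0 = 34 - 1133/168*0 = 34 + 0 = 34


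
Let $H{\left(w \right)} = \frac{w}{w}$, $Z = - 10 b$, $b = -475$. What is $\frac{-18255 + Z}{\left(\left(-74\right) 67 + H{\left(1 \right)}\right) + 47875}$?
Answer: $- \frac{13505}{42918} \approx -0.31467$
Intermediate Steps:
$Z = 4750$ ($Z = \left(-10\right) \left(-475\right) = 4750$)
$H{\left(w \right)} = 1$
$\frac{-18255 + Z}{\left(\left(-74\right) 67 + H{\left(1 \right)}\right) + 47875} = \frac{-18255 + 4750}{\left(\left(-74\right) 67 + 1\right) + 47875} = - \frac{13505}{\left(-4958 + 1\right) + 47875} = - \frac{13505}{-4957 + 47875} = - \frac{13505}{42918}$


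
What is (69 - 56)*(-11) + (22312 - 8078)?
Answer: 14091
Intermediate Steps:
(69 - 56)*(-11) + (22312 - 8078) = 13*(-11) + 14234 = -143 + 14234 = 14091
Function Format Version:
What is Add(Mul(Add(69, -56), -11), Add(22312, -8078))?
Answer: 14091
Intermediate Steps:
Add(Mul(Add(69, -56), -11), Add(22312, -8078)) = Add(Mul(13, -11), 14234) = Add(-143, 14234) = 14091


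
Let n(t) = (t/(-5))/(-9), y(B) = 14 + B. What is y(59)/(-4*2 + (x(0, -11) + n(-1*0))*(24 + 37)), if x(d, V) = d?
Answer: -73/8 ≈ -9.1250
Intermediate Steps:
n(t) = t/45 (n(t) = (t*(-⅕))*(-⅑) = -t/5*(-⅑) = t/45)
y(59)/(-4*2 + (x(0, -11) + n(-1*0))*(24 + 37)) = (14 + 59)/(-4*2 + (0 + (-1*0)/45)*(24 + 37)) = 73/(-8 + (0 + (1/45)*0)*61) = 73/(-8 + (0 + 0)*61) = 73/(-8 + 0*61) = 73/(-8 + 0) = 73/(-8) = 73*(-⅛) = -73/8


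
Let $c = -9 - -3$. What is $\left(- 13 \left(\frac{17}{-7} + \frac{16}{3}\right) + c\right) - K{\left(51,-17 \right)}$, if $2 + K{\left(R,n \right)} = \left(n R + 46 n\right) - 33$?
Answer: $\frac{34445}{21} \approx 1640.2$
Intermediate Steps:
$c = -6$ ($c = -9 + 3 = -6$)
$K{\left(R,n \right)} = -35 + 46 n + R n$ ($K{\left(R,n \right)} = -2 - \left(33 - 46 n - n R\right) = -2 - \left(33 - 46 n - R n\right) = -2 + \left(-33 + 46 n + R n\right) = -35 + 46 n + R n$)
$\left(- 13 \left(\frac{17}{-7} + \frac{16}{3}\right) + c\right) - K{\left(51,-17 \right)} = \left(- 13 \left(\frac{17}{-7} + \frac{16}{3}\right) - 6\right) - \left(-35 + 46 \left(-17\right) + 51 \left(-17\right)\right) = \left(- 13 \left(17 \left(- \frac{1}{7}\right) + 16 \cdot \frac{1}{3}\right) - 6\right) - \left(-35 - 782 - 867\right) = \left(- 13 \left(- \frac{17}{7} + \frac{16}{3}\right) - 6\right) - -1684 = \left(\left(-13\right) \frac{61}{21} - 6\right) + 1684 = \left(- \frac{793}{21} - 6\right) + 1684 = - \frac{919}{21} + 1684 = \frac{34445}{21}$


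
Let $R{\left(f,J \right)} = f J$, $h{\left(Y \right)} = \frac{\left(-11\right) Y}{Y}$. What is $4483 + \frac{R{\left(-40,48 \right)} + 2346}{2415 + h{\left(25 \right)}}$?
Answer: $\frac{5388779}{1202} \approx 4483.2$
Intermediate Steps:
$h{\left(Y \right)} = -11$
$R{\left(f,J \right)} = J f$
$4483 + \frac{R{\left(-40,48 \right)} + 2346}{2415 + h{\left(25 \right)}} = 4483 + \frac{48 \left(-40\right) + 2346}{2415 - 11} = 4483 + \frac{-1920 + 2346}{2404} = 4483 + 426 \cdot \frac{1}{2404} = 4483 + \frac{213}{1202} = \frac{5388779}{1202}$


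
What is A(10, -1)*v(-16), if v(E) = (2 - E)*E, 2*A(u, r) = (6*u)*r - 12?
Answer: 10368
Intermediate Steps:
A(u, r) = -6 + 3*r*u (A(u, r) = ((6*u)*r - 12)/2 = (6*r*u - 12)/2 = (-12 + 6*r*u)/2 = -6 + 3*r*u)
v(E) = E*(2 - E)
A(10, -1)*v(-16) = (-6 + 3*(-1)*10)*(-16*(2 - 1*(-16))) = (-6 - 30)*(-16*(2 + 16)) = -(-576)*18 = -36*(-288) = 10368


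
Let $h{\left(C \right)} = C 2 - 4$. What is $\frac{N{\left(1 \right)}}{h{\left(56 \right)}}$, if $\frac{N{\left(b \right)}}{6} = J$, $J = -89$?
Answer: $- \frac{89}{18} \approx -4.9444$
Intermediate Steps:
$N{\left(b \right)} = -534$ ($N{\left(b \right)} = 6 \left(-89\right) = -534$)
$h{\left(C \right)} = -4 + 2 C$ ($h{\left(C \right)} = 2 C - 4 = -4 + 2 C$)
$\frac{N{\left(1 \right)}}{h{\left(56 \right)}} = - \frac{534}{-4 + 2 \cdot 56} = - \frac{534}{-4 + 112} = - \frac{534}{108} = \left(-534\right) \frac{1}{108} = - \frac{89}{18}$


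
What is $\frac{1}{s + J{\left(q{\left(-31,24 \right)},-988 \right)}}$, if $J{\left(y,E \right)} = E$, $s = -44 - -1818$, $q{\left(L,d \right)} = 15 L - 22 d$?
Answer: $\frac{1}{786} \approx 0.0012723$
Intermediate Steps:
$q{\left(L,d \right)} = - 22 d + 15 L$
$s = 1774$ ($s = -44 + 1818 = 1774$)
$\frac{1}{s + J{\left(q{\left(-31,24 \right)},-988 \right)}} = \frac{1}{1774 - 988} = \frac{1}{786}$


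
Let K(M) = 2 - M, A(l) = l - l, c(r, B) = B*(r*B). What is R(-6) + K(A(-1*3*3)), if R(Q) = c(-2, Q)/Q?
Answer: 14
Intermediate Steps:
c(r, B) = r*B² (c(r, B) = B*(B*r) = r*B²)
A(l) = 0
R(Q) = -2*Q (R(Q) = (-2*Q²)/Q = -2*Q)
R(-6) + K(A(-1*3*3)) = -2*(-6) + (2 - 1*0) = 12 + (2 + 0) = 12 + 2 = 14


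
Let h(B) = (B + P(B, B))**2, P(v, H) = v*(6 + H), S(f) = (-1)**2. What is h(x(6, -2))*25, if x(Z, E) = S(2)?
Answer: 1600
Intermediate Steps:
S(f) = 1
x(Z, E) = 1
h(B) = (B + B*(6 + B))**2
h(x(6, -2))*25 = (1**2*(7 + 1)**2)*25 = (1*8**2)*25 = (1*64)*25 = 64*25 = 1600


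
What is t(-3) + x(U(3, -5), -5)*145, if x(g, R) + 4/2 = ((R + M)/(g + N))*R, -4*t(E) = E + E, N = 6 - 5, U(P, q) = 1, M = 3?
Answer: 873/2 ≈ 436.50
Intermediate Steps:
N = 1
t(E) = -E/2 (t(E) = -(E + E)/4 = -E/2)
x(g, R) = -2 + R*(3 + R)/(1 + g) (x(g, R) = -2 + ((R + 3)/(g + 1))*R = -2 + ((3 + R)/(1 + g))*R = -2 + R*(3 + R)/(1 + g))
t(-3) + x(U(3, -5), -5)*145 = -½*(-3) + ((-2 + (-5)² - 2*1 + 3*(-5))/(1 + 1))*145 = 3/2 + ((-2 + 25 - 2 - 15)/2)*145 = 3/2 + ((½)*6)*145 = 3/2 + 3*145 = 3/2 + 435 = 873/2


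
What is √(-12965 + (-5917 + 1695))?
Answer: I*√17187 ≈ 131.1*I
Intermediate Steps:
√(-12965 + (-5917 + 1695)) = √(-12965 - 4222) = √(-17187) = I*√17187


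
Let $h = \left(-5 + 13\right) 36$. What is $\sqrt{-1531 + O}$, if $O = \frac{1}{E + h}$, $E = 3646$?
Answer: $\frac{3 i \sqrt{2632699678}}{3934} \approx 39.128 i$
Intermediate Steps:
$h = 288$ ($h = 8 \cdot 36 = 288$)
$O = \frac{1}{3934}$ ($O = \frac{1}{3646 + 288} = \frac{1}{3934} \approx 0.00025419$)
$\sqrt{-1531 + O} = \sqrt{-1531 + \frac{1}{3934}} = \sqrt{- \frac{6022953}{3934}} = \frac{3 i \sqrt{2632699678}}{3934}$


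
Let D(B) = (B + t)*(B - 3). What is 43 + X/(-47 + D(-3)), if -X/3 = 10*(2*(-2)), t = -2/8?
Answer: 425/11 ≈ 38.636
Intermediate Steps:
t = -¼ (t = -2*⅛ = -¼ ≈ -0.25000)
D(B) = (-3 + B)*(-¼ + B) (D(B) = (B - ¼)*(B - 3) = (-¼ + B)*(-3 + B) = (-3 + B)*(-¼ + B))
X = 120 (X = -30*2*(-2) = -30*(-4) = -3*(-40) = 120)
43 + X/(-47 + D(-3)) = 43 + 120/(-47 + (¾ + (-3)² - 13/4*(-3))) = 43 + 120/(-47 + (¾ + 9 + 39/4)) = 43 + 120/(-47 + 39/2) = 43 + 120/(-55/2) = 43 + 120*(-2/55) = 43 - 48/11 = 425/11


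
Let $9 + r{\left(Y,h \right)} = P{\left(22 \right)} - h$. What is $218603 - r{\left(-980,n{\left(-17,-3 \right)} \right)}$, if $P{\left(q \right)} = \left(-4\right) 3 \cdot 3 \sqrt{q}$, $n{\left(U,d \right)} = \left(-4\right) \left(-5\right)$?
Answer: $218632 + 36 \sqrt{22} \approx 2.188 \cdot 10^{5}$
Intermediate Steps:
$n{\left(U,d \right)} = 20$
$P{\left(q \right)} = - 36 \sqrt{q}$ ($P{\left(q \right)} = - 12 \cdot 3 \sqrt{q} = - 36 \sqrt{q}$)
$r{\left(Y,h \right)} = -9 - h - 36 \sqrt{22}$ ($r{\left(Y,h \right)} = -9 - \left(h + 36 \sqrt{22}\right) = -9 - h - 36 \sqrt{22}$)
$218603 - r{\left(-980,n{\left(-17,-3 \right)} \right)} = 218603 - \left(-9 - 20 - 36 \sqrt{22}\right) = 218603 - \left(-29 - 36 \sqrt{22}\right) = 218603 + \left(29 + 36 \sqrt{22}\right) = 218632 + 36 \sqrt{22}$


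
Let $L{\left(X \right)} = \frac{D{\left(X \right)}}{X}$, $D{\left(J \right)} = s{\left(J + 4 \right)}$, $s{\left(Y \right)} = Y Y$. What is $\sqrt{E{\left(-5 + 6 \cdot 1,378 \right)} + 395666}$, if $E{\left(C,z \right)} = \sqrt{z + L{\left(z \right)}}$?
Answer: $\frac{\sqrt{174488706 + 14 \sqrt{758121}}}{21} \approx 629.04$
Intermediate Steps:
$s{\left(Y \right)} = Y^{2}$
$D{\left(J \right)} = \left(4 + J\right)^{2}$ ($D{\left(J \right)} = \left(J + 4\right)^{2} = \left(4 + J\right)^{2}$)
$L{\left(X \right)} = \frac{\left(4 + X\right)^{2}}{X}$
$E{\left(C,z \right)} = \sqrt{z + \frac{\left(4 + z\right)^{2}}{z}}$
$\sqrt{E{\left(-5 + 6 \cdot 1,378 \right)} + 395666} = \sqrt{\sqrt{8 + 2 \cdot 378 + \frac{16}{378}} + 395666} = \sqrt{\sqrt{8 + 756 + 16 \cdot \frac{1}{378}} + 395666} = \sqrt{\sqrt{8 + 756 + \frac{8}{189}} + 395666} = \sqrt{\sqrt{\frac{144404}{189}} + 395666} = \sqrt{\frac{2 \sqrt{758121}}{63} + 395666} = \sqrt{395666 + \frac{2 \sqrt{758121}}{63}}$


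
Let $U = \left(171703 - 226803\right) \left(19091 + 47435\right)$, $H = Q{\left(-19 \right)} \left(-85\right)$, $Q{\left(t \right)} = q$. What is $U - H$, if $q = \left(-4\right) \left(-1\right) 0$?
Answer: $-3665582600$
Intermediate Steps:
$q = 0$ ($q = 4 \cdot 0 = 0$)
$Q{\left(t \right)} = 0$
$H = 0$ ($H = 0 \left(-85\right) = 0$)
$U = -3665582600$ ($U = \left(-55100\right) 66526 = -3665582600$)
$U - H = -3665582600 - 0 = -3665582600 + 0 = -3665582600$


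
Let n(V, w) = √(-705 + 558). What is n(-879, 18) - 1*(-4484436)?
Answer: 4484436 + 7*I*√3 ≈ 4.4844e+6 + 12.124*I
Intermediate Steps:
n(V, w) = 7*I*√3 (n(V, w) = √(-147) = 7*I*√3)
n(-879, 18) - 1*(-4484436) = 7*I*√3 - 1*(-4484436) = 7*I*√3 + 4484436 = 4484436 + 7*I*√3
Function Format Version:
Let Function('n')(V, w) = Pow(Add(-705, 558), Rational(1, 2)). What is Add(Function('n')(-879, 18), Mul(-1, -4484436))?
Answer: Add(4484436, Mul(7, I, Pow(3, Rational(1, 2)))) ≈ Add(4.4844e+6, Mul(12.124, I))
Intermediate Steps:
Function('n')(V, w) = Mul(7, I, Pow(3, Rational(1, 2))) (Function('n')(V, w) = Pow(-147, Rational(1, 2)) = Mul(7, I, Pow(3, Rational(1, 2))))
Add(Function('n')(-879, 18), Mul(-1, -4484436)) = Add(Mul(7, I, Pow(3, Rational(1, 2))), Mul(-1, -4484436)) = Add(Mul(7, I, Pow(3, Rational(1, 2))), 4484436) = Add(4484436, Mul(7, I, Pow(3, Rational(1, 2))))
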